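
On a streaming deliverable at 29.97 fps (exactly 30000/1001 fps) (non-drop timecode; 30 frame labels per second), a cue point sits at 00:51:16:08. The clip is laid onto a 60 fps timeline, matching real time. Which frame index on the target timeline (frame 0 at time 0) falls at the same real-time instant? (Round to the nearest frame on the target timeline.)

Source frame index: (0×3600 + 51×60 + 16) × 30 + 8 = 92288.
Real time: 92288 / (30000/1001) = 5773768/1875 s.
Target frame: (5773768/1875) × (60) = 23095072/125 ≈ 184760.576 → 184761.

frame 184761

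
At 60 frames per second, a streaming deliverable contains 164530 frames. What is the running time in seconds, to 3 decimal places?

2742.167 seconds

Running time = 164530 × 1/60 = 16453/6 s ≈ 2742.167 s.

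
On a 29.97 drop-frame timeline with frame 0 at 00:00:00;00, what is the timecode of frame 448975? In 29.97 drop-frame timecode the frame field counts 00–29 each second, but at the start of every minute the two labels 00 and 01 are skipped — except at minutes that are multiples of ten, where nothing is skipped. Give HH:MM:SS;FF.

04:09:40;25

Ten DF minutes hold 17982 frames, so frame 448975 lies in block 24 (frames 431568–449549) with 17407 frames into that block.
The block's first minute is 1800 frames and the rest 1798 each; 17407 frames reaches minute 9, so 24 × 18 + 9 × 2 = 450 labels have been skipped so far.
Adding those back, label number 448975 + 450 = 449425 at 30 labels/s is 14980 s + 25 f = 4 h 9 min 40 s frame 25, i.e. 04:09:40;25.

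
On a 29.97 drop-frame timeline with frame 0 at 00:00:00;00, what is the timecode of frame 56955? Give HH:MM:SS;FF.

Each 10-minute DF block holds 10 × 60 × 30 − 9 × 2 = 17982 frames. 56955 ÷ 17982 → 3 full blocks, remainder 3009.
Within the partial block the first minute is 1800 frames and each further minute 1798, so 1 further minute boundary passed. Total skipped labels = 18 × 3 + 2 × 1 = 56.
Non-drop label index = 56955 + 56 = 57011; at 30 labels/s that is 00:31:40:11, i.e. DF 00:31:40;11.

00:31:40;11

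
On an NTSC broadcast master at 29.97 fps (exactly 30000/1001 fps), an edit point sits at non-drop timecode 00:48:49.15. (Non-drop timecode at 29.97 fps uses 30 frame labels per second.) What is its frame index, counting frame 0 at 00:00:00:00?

87885

Total seconds to the label: (0 × 3600 + 48 × 60 + 49) = 2929.
Frame index = 2929 × 30 + 15 = 87885.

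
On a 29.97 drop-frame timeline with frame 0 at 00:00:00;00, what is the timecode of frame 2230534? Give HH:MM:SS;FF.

Ten DF minutes hold 17982 frames, so frame 2230534 lies in block 124 (frames 2229768–2247749) with 766 frames into that block.
The block's first minute is 1800 frames and the rest 1798 each; 766 frames reaches minute 0, so 124 × 18 + 0 × 2 = 2232 labels have been skipped so far.
Adding those back, label number 2230534 + 2232 = 2232766 at 30 labels/s is 74425 s + 16 f = 20 h 40 min 25 s frame 16, i.e. 20:40:25;16.

20:40:25;16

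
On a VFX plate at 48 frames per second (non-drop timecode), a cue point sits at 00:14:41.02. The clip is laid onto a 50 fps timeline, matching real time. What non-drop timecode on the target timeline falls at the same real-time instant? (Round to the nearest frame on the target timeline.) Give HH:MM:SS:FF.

Source frame index: (0×3600 + 14×60 + 41) × 48 + 2 = 42290.
Real time: 42290 / (48) = 21145/24 s.
Target frame: (21145/24) × (50) = 528625/12 ≈ 44052.083 → 44052.
At 50 labels/s: frame 44052 → 00:14:41:02.

00:14:41:02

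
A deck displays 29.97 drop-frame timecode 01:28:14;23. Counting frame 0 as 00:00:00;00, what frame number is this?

158683

As if non-drop at 30 labels/s: (1 × 3600 + 28 × 60 + 14) × 30 + 23 = 158843.
Minute boundaries passed: 88; those not divisible by 10: 88 − 8 = 80; dropped labels = 2 × 80 = 160.
Actual frame index = 158843 − 160 = 158683.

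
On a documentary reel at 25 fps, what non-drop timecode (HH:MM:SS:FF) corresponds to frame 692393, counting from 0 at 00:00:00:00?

692393 ÷ 25 = 27695 full seconds, remainder 18 frames.
27695 s = 7 h 41 min 35 s.
Timecode: 07:41:35:18.

07:41:35:18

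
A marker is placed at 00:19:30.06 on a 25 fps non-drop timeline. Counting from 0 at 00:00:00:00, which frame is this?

Total seconds to the label: (0 × 3600 + 19 × 60 + 30) = 1170.
Frame index = 1170 × 25 + 6 = 29256.

29256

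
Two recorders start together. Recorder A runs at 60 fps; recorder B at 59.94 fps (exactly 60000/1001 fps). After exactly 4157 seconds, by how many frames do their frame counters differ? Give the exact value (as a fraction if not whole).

A emits 60 × 4157 = 249420 frames; B emits 60000/1001 × 4157 = 249420000/1001.
Difference = 249420/1001 frames (≈ 249.1708); B is behind A.

249420/1001 frames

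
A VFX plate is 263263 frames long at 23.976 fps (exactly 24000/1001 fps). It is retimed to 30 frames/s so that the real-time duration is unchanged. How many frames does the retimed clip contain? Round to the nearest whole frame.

329408 frames

Frames at target rate = 263263 × (30) / (24000/1001) = 263526263/800 ≈ 329407.829.
Nearest whole frame: 329408.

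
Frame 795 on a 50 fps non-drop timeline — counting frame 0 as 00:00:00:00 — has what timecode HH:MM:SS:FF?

00:00:15:45

795 ÷ 50 = 15 full seconds, remainder 45 frames.
15 s = 0 h 0 min 15 s.
Timecode: 00:00:15:45.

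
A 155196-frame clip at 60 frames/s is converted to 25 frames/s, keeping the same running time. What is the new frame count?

Target frames = source frames × (target rate / source rate) = 155196 × (25)/(60) = 155196 × 5/12 = 64665.

64665 frames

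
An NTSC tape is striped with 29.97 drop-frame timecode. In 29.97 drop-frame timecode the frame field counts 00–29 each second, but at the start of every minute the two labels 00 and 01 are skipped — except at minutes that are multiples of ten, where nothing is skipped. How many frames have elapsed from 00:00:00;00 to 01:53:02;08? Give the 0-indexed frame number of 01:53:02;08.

203264

Complete 10-minute blocks: 11, each 17982 frames → 197802.
Remaining 3 whole minutes in the current block: 1800 + 2 × 1798 = 5396 frames.
Within the current minute: 2 × 30 + 8 − 2 = 66 (labels ;00/;01 skipped at this minute). Total = 197802 + 5396 + 66 = 203264.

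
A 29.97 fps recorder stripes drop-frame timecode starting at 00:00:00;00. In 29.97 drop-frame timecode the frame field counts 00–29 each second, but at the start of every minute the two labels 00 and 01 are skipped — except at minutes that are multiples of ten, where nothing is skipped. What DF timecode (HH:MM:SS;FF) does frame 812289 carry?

Ten DF minutes hold 17982 frames, so frame 812289 lies in block 45 (frames 809190–827171) with 3099 frames into that block.
The block's first minute is 1800 frames and the rest 1798 each; 3099 frames reaches minute 1, so 45 × 18 + 1 × 2 = 812 labels have been skipped so far.
Adding those back, label number 812289 + 812 = 813101 at 30 labels/s is 27103 s + 11 f = 7 h 31 min 43 s frame 11, i.e. 07:31:43;11.

07:31:43;11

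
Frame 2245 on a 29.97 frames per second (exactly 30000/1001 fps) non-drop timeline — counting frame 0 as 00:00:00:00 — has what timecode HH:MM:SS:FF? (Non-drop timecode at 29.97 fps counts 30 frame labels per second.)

00:01:14:25

2245 ÷ 30 = 74 full seconds, remainder 25 frames.
74 s = 0 h 1 min 14 s.
Timecode: 00:01:14:25.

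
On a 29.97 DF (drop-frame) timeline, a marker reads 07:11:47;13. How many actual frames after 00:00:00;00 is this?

776447

Complete 10-minute blocks: 43, each 17982 frames → 773226.
Remaining 1 whole minute in the current block: 1800 + 0 × 1798 = 1800 frames.
Within the current minute: 47 × 30 + 13 − 2 = 1421 (labels ;00/;01 skipped at this minute). Total = 773226 + 1800 + 1421 = 776447.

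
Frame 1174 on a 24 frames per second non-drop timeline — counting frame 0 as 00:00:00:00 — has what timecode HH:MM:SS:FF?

00:00:48:22

1174 ÷ 24 = 48 full seconds, remainder 22 frames.
48 s = 0 h 0 min 48 s.
Timecode: 00:00:48:22.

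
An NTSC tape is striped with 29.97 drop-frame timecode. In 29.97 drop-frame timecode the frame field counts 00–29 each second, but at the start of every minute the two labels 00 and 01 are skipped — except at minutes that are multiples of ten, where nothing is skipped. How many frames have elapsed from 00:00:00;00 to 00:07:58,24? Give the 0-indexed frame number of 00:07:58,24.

14350

Complete 10-minute blocks: 0, each 17982 frames → 0.
Remaining 7 whole minutes in the current block: 1800 + 6 × 1798 = 12588 frames.
Within the current minute: 58 × 30 + 24 − 2 = 1762 (labels ;00/;01 skipped at this minute). Total = 0 + 12588 + 1762 = 14350.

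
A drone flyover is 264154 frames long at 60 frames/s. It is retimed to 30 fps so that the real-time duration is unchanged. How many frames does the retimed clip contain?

132077 frames

Target frames = source frames × (target rate / source rate) = 264154 × (30)/(60) = 264154 × 1/2 = 132077.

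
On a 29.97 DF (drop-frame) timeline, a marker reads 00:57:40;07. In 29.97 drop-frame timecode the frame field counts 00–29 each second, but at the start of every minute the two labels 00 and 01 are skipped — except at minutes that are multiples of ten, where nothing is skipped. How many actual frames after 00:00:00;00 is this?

As if non-drop at 30 labels/s: (0 × 3600 + 57 × 60 + 40) × 30 + 7 = 103807.
Minute boundaries passed: 57; those not divisible by 10: 57 − 5 = 52; dropped labels = 2 × 52 = 104.
Actual frame index = 103807 − 104 = 103703.

103703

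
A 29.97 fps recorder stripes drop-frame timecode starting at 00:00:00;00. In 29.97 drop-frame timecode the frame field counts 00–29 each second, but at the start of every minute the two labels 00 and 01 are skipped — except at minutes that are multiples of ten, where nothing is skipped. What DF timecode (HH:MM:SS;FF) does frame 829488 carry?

Each 10-minute DF block holds 10 × 60 × 30 − 9 × 2 = 17982 frames. 829488 ÷ 17982 → 46 full blocks, remainder 2316.
Within the partial block the first minute is 1800 frames and each further minute 1798, so 1 further minute boundary passed. Total skipped labels = 18 × 46 + 2 × 1 = 830.
Non-drop label index = 829488 + 830 = 830318; at 30 labels/s that is 07:41:17:08, i.e. DF 07:41:17;08.

07:41:17;08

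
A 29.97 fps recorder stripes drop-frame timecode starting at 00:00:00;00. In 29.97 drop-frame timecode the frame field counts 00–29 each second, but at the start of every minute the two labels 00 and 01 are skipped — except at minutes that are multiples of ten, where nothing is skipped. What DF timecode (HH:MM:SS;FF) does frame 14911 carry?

Each 10-minute DF block holds 10 × 60 × 30 − 9 × 2 = 17982 frames. 14911 ÷ 17982 → 0 full blocks, remainder 14911.
Within the partial block the first minute is 1800 frames and each further minute 1798, so 8 further minute boundaries passed. Total skipped labels = 18 × 0 + 2 × 8 = 16.
Non-drop label index = 14911 + 16 = 14927; at 30 labels/s that is 00:08:17:17, i.e. DF 00:08:17;17.

00:08:17;17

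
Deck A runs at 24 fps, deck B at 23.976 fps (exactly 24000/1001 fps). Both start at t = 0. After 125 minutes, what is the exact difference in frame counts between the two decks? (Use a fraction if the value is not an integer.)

180000/1001 frames

125 min = 7500 s.
A emits 24 × 7500 = 180000 frames; B emits 24000/1001 × 7500 = 180000000/1001.
Difference = 180000/1001 frames (≈ 179.8202); B is behind A.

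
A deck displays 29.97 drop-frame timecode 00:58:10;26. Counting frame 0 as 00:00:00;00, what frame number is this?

Complete 10-minute blocks: 5, each 17982 frames → 89910.
Remaining 8 whole minutes in the current block: 1800 + 7 × 1798 = 14386 frames.
Within the current minute: 10 × 30 + 26 − 2 = 324 (labels ;00/;01 skipped at this minute). Total = 89910 + 14386 + 324 = 104620.

104620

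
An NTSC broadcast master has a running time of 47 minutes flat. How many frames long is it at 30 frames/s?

47 min = 2820 s.
Frames = 2820 × 30 = 84600.

84600 frames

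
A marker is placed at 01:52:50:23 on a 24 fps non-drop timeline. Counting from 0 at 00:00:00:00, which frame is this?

162503

Total seconds to the label: (1 × 3600 + 52 × 60 + 50) = 6770.
Frame index = 6770 × 24 + 23 = 162503.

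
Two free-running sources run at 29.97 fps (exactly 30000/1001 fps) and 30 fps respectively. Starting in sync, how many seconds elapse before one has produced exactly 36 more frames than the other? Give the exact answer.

1201.2 seconds

The gap grows by |30 − 30000/1001| = 30/1001 frames per second.
Time for a 36-frame gap: 36 ÷ (30/1001) = 1201.2 s.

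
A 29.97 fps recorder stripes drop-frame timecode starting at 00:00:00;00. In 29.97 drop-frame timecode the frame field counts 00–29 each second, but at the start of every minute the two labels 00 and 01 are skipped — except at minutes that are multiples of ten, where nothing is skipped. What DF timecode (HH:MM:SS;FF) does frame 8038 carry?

Each 10-minute DF block holds 10 × 60 × 30 − 9 × 2 = 17982 frames. 8038 ÷ 17982 → 0 full blocks, remainder 8038.
Within the partial block the first minute is 1800 frames and each further minute 1798, so 4 further minute boundaries passed. Total skipped labels = 18 × 0 + 2 × 4 = 8.
Non-drop label index = 8038 + 8 = 8046; at 30 labels/s that is 00:04:28:06, i.e. DF 00:04:28;06.

00:04:28;06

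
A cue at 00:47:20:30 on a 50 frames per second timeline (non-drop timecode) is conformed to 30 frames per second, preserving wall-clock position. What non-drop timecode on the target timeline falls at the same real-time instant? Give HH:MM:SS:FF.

Source frame index: (0×3600 + 47×60 + 20) × 50 + 30 = 142030.
Real time: 142030 / (50) = 14203/5 s.
Target frame: (14203/5) × (30) = 85218.
At 30 labels/s: frame 85218 → 00:47:20:18.

00:47:20:18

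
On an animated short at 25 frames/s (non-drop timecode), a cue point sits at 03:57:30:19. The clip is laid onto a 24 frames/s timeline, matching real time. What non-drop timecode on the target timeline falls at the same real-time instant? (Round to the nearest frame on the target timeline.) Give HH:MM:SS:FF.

03:57:30:18

Source frame index: (3×3600 + 57×60 + 30) × 25 + 19 = 356269.
Real time: 356269 / (25) = 356269/25 s.
Target frame: (356269/25) × (24) = 8550456/25 ≈ 342018.240 → 342018.
At 24 labels/s: frame 342018 → 03:57:30:18.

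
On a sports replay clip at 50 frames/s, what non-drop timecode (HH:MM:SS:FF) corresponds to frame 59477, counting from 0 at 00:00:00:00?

00:19:49:27

59477 ÷ 50 = 1189 full seconds, remainder 27 frames.
1189 s = 0 h 19 min 49 s.
Timecode: 00:19:49:27.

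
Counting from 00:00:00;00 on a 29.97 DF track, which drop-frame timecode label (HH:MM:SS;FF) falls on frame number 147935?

01:22:16;03

Ten DF minutes hold 17982 frames, so frame 147935 lies in block 8 (frames 143856–161837) with 4079 frames into that block.
The block's first minute is 1800 frames and the rest 1798 each; 4079 frames reaches minute 2, so 8 × 18 + 2 × 2 = 148 labels have been skipped so far.
Adding those back, label number 147935 + 148 = 148083 at 30 labels/s is 4936 s + 3 f = 1 h 22 min 16 s frame 3, i.e. 01:22:16;03.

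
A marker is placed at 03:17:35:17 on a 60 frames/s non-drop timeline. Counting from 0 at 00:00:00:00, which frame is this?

frame 711317

Total seconds to the label: (3 × 3600 + 17 × 60 + 35) = 11855.
Frame index = 11855 × 60 + 17 = 711317.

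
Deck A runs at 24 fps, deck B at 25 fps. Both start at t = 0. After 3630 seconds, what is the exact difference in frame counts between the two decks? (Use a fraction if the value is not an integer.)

3630 frames

A emits 24 × 3630 = 87120 frames; B emits 25 × 3630 = 90750.
Difference = 3630 frames; B is ahead of A.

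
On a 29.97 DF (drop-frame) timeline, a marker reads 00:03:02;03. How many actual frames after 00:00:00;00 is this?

5457

As if non-drop at 30 labels/s: (0 × 3600 + 3 × 60 + 2) × 30 + 3 = 5463.
Minute boundaries passed: 3; those not divisible by 10: 3 − 0 = 3; dropped labels = 2 × 3 = 6.
Actual frame index = 5463 − 6 = 5457.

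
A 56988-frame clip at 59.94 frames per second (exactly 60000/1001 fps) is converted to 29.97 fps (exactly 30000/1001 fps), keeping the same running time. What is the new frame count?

28494 frames

Frames at target rate = 56988 × (30000/1001) / (60000/1001) = 28494.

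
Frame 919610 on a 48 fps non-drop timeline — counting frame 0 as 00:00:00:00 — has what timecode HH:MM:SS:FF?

919610 ÷ 48 = 19158 full seconds, remainder 26 frames.
19158 s = 5 h 19 min 18 s.
Timecode: 05:19:18:26.

05:19:18:26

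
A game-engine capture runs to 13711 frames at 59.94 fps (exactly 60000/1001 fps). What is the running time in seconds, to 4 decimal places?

Running time = 13711 × 1001/60000 = 13724711/60000 s ≈ 228.7452 s.

228.7452 seconds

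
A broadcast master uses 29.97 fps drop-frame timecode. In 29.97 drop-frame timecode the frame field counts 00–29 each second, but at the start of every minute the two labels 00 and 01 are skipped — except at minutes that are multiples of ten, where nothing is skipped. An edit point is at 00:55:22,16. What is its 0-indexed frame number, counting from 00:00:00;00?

99576

As if non-drop at 30 labels/s: (0 × 3600 + 55 × 60 + 22) × 30 + 16 = 99676.
Minute boundaries passed: 55; those not divisible by 10: 55 − 5 = 50; dropped labels = 2 × 50 = 100.
Actual frame index = 99676 − 100 = 99576.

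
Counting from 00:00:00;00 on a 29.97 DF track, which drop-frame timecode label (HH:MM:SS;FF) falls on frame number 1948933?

18:03:49;13

Each 10-minute DF block holds 10 × 60 × 30 − 9 × 2 = 17982 frames. 1948933 ÷ 17982 → 108 full blocks, remainder 6877.
Within the partial block the first minute is 1800 frames and each further minute 1798, so 3 further minute boundaries passed. Total skipped labels = 18 × 108 + 2 × 3 = 1950.
Non-drop label index = 1948933 + 1950 = 1950883; at 30 labels/s that is 18:03:49:13, i.e. DF 18:03:49;13.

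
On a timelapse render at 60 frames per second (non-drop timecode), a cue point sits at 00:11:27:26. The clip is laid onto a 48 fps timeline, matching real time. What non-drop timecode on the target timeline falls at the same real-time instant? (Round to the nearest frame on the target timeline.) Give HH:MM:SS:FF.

Source frame index: (0×3600 + 11×60 + 27) × 60 + 26 = 41246.
Real time: 41246 / (60) = 20623/30 s.
Target frame: (20623/30) × (48) = 164984/5 ≈ 32996.800 → 32997.
At 48 labels/s: frame 32997 → 00:11:27:21.

00:11:27:21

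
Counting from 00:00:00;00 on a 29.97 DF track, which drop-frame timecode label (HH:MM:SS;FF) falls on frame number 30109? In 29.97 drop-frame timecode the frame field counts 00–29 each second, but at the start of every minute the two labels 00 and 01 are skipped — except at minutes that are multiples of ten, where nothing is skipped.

00:16:44;19

Ten DF minutes hold 17982 frames, so frame 30109 lies in block 1 (frames 17982–35963) with 12127 frames into that block.
The block's first minute is 1800 frames and the rest 1798 each; 12127 frames reaches minute 6, so 1 × 18 + 6 × 2 = 30 labels have been skipped so far.
Adding those back, label number 30109 + 30 = 30139 at 30 labels/s is 1004 s + 19 f = 0 h 16 min 44 s frame 19, i.e. 00:16:44;19.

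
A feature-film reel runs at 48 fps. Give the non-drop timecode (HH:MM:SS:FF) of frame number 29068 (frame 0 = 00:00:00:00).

29068 ÷ 48 = 605 full seconds, remainder 28 frames.
605 s = 0 h 10 min 5 s.
Timecode: 00:10:05:28.

00:10:05:28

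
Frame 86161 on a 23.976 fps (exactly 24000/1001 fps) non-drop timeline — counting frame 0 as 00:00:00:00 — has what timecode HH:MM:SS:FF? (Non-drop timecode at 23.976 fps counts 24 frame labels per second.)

00:59:50:01

86161 ÷ 24 = 3590 full seconds, remainder 1 frame.
3590 s = 0 h 59 min 50 s.
Timecode: 00:59:50:01.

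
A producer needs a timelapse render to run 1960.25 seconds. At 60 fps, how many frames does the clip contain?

117615 frames

Frames = 1960.25 × 60 = 117615.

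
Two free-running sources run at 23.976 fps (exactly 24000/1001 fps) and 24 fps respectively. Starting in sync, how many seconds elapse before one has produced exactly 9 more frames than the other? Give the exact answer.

The gap grows by |24 − 24000/1001| = 24/1001 frames per second.
Time for a 9-frame gap: 9 ÷ (24/1001) = 375.375 s.

375.375 seconds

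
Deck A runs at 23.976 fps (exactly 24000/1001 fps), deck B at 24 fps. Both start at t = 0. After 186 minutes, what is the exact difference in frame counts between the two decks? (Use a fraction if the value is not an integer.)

186 min = 11160 s.
A emits 24000/1001 × 11160 = 267840000/1001 frames; B emits 24 × 11160 = 267840.
Difference = 267840/1001 frames (≈ 267.5724); B is ahead of A.

267840/1001 frames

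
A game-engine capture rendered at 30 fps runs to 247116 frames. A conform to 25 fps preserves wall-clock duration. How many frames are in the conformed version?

Target frames = source frames × (target rate / source rate) = 247116 × (25)/(30) = 247116 × 5/6 = 205930.

205930 frames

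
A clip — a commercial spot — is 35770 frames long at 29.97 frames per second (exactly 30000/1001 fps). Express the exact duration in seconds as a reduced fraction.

3580577/3000 seconds

Running time = 35770 ÷ (30000/1001) = 35770 × 1001/30000 = 3580577/3000 s.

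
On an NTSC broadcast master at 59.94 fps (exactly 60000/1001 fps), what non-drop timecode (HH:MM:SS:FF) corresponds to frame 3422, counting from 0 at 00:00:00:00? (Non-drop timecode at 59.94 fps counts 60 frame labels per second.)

00:00:57:02

3422 ÷ 60 = 57 full seconds, remainder 2 frames.
57 s = 0 h 0 min 57 s.
Timecode: 00:00:57:02.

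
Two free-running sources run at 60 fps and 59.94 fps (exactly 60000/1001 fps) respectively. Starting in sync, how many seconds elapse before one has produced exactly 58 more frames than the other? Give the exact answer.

The gap grows by |60000/1001 − 60| = 60/1001 frames per second.
Time for a 58-frame gap: 58 ÷ (60/1001) = 29029/30 s.

29029/30 seconds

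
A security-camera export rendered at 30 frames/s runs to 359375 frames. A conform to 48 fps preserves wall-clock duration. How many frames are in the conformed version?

Target frames = source frames × (target rate / source rate) = 359375 × (48)/(30) = 359375 × 8/5 = 575000.

575000 frames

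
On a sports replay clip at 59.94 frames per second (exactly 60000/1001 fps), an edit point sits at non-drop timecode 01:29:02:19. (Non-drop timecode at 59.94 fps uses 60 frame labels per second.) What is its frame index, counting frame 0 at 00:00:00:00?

Total seconds to the label: (1 × 3600 + 29 × 60 + 2) = 5342.
Frame index = 5342 × 60 + 19 = 320539.

frame 320539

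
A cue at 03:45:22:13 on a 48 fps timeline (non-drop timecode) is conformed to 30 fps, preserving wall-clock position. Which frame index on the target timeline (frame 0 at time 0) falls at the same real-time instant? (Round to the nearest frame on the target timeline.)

frame 405668

Source frame index: (3×3600 + 45×60 + 22) × 48 + 13 = 649069.
Real time: 649069 / (48) = 649069/48 s.
Target frame: (649069/48) × (30) = 3245345/8 ≈ 405668.125 → 405668.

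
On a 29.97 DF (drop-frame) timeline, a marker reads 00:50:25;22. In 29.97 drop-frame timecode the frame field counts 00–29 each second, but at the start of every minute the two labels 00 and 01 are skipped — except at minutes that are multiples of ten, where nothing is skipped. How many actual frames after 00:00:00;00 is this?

As if non-drop at 30 labels/s: (0 × 3600 + 50 × 60 + 25) × 30 + 22 = 90772.
Minute boundaries passed: 50; those not divisible by 10: 50 − 5 = 45; dropped labels = 2 × 45 = 90.
Actual frame index = 90772 − 90 = 90682.

90682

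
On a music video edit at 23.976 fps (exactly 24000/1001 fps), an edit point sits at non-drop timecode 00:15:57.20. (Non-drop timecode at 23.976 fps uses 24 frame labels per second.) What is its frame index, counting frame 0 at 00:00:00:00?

22988

Total seconds to the label: (0 × 3600 + 15 × 60 + 57) = 957.
Frame index = 957 × 24 + 20 = 22988.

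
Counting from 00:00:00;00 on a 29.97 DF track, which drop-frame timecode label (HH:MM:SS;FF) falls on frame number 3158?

Each 10-minute DF block holds 10 × 60 × 30 − 9 × 2 = 17982 frames. 3158 ÷ 17982 → 0 full blocks, remainder 3158.
Within the partial block the first minute is 1800 frames and each further minute 1798, so 1 further minute boundary passed. Total skipped labels = 18 × 0 + 2 × 1 = 2.
Non-drop label index = 3158 + 2 = 3160; at 30 labels/s that is 00:01:45:10, i.e. DF 00:01:45;10.

00:01:45;10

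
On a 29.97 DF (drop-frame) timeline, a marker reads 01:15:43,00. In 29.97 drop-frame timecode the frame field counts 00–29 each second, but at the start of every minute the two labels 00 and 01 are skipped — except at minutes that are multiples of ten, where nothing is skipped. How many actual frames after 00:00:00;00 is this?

136154

Complete 10-minute blocks: 7, each 17982 frames → 125874.
Remaining 5 whole minutes in the current block: 1800 + 4 × 1798 = 8992 frames.
Within the current minute: 43 × 30 + 0 − 2 = 1288 (labels ;00/;01 skipped at this minute). Total = 125874 + 8992 + 1288 = 136154.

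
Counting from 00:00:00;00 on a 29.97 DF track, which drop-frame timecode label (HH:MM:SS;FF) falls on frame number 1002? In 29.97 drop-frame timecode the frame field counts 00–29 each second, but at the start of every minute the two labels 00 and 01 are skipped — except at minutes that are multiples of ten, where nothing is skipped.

Ten DF minutes hold 17982 frames, so frame 1002 lies in block 0 (frames 0–17981) with 1002 frames into that block.
The block's first minute is 1800 frames and the rest 1798 each; 1002 frames reaches minute 0, so 0 × 18 + 0 × 2 = 0 labels have been skipped so far.
Adding those back, label number 1002 + 0 = 1002 at 30 labels/s is 33 s + 12 f = 0 h 0 min 33 s frame 12, i.e. 00:00:33;12.

00:00:33;12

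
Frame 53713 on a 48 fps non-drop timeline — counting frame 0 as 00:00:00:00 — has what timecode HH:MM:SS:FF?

53713 ÷ 48 = 1119 full seconds, remainder 1 frame.
1119 s = 0 h 18 min 39 s.
Timecode: 00:18:39:01.

00:18:39:01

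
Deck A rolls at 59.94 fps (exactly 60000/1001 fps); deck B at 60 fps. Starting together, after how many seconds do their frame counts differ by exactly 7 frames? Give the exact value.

The gap grows by |60 − 60000/1001| = 60/1001 frames per second.
Time for a 7-frame gap: 7 ÷ (60/1001) = 7007/60 s.

7007/60 seconds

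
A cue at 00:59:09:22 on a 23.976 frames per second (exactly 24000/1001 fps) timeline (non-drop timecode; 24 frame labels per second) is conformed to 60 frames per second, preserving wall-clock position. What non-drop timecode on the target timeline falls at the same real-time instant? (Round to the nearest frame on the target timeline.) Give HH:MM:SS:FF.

00:59:13:28

Source frame index: (0×3600 + 59×60 + 9) × 24 + 22 = 85198.
Real time: 85198 / (24000/1001) = 42641599/12000 s.
Target frame: (42641599/12000) × (60) = 42641599/200 ≈ 213207.995 → 213208.
At 60 labels/s: frame 213208 → 00:59:13:28.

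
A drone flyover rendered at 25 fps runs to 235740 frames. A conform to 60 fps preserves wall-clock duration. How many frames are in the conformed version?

565776 frames

Target frames = source frames × (target rate / source rate) = 235740 × (60)/(25) = 235740 × 12/5 = 565776.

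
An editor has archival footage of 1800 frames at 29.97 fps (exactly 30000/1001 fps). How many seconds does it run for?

60.06 seconds

Running time = 1800 / (30000/1001) = 60.06 s.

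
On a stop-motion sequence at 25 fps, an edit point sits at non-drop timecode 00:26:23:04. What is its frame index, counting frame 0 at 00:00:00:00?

Total seconds to the label: (0 × 3600 + 26 × 60 + 23) = 1583.
Frame index = 1583 × 25 + 4 = 39579.

frame 39579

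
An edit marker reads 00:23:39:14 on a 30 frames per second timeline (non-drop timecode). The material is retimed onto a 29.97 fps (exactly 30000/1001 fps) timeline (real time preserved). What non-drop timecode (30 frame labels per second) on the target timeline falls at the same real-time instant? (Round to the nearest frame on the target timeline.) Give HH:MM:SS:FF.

00:23:38:01

Source frame index: (0×3600 + 23×60 + 39) × 30 + 14 = 42584.
Real time: 42584 / (30) = 21292/15 s.
Target frame: (21292/15) × (30000/1001) = 42584000/1001 ≈ 42541.459 → 42541.
At 30 labels/s: frame 42541 → 00:23:38:01.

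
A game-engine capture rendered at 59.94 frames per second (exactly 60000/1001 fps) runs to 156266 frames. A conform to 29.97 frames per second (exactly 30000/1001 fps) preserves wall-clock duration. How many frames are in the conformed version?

Target frames = source frames × (target rate / source rate) = 156266 × (30000/1001)/(60000/1001) = 156266 × 1/2 = 78133.

78133 frames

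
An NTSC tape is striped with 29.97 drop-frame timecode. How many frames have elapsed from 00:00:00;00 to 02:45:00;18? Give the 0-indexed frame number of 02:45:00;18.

296720

As if non-drop at 30 labels/s: (2 × 3600 + 45 × 60 + 0) × 30 + 18 = 297018.
Minute boundaries passed: 165; those not divisible by 10: 165 − 16 = 149; dropped labels = 2 × 149 = 298.
Actual frame index = 297018 − 298 = 296720.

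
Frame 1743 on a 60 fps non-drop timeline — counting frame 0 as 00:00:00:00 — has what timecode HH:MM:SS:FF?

1743 ÷ 60 = 29 full seconds, remainder 3 frames.
29 s = 0 h 0 min 29 s.
Timecode: 00:00:29:03.

00:00:29:03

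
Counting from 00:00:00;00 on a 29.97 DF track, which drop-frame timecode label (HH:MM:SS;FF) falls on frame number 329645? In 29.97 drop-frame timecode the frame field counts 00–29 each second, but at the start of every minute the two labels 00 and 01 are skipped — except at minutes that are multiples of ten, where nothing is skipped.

03:03:19;05

Ten DF minutes hold 17982 frames, so frame 329645 lies in block 18 (frames 323676–341657) with 5969 frames into that block.
The block's first minute is 1800 frames and the rest 1798 each; 5969 frames reaches minute 3, so 18 × 18 + 3 × 2 = 330 labels have been skipped so far.
Adding those back, label number 329645 + 330 = 329975 at 30 labels/s is 10999 s + 5 f = 3 h 3 min 19 s frame 5, i.e. 03:03:19;05.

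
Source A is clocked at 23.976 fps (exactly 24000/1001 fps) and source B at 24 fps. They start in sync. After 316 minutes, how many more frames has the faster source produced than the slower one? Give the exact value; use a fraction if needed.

455040/1001 frames

316 min = 18960 s.
A emits 24000/1001 × 18960 = 455040000/1001 frames; B emits 24 × 18960 = 455040.
Difference = 455040/1001 frames (≈ 454.5854); B is ahead of A.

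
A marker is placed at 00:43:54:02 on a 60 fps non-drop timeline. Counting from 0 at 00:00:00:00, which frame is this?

frame 158042

Total seconds to the label: (0 × 3600 + 43 × 60 + 54) = 2634.
Frame index = 2634 × 60 + 2 = 158042.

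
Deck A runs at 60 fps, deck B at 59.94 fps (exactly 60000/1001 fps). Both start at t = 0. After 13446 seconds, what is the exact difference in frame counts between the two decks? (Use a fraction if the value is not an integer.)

A emits 60 × 13446 = 806760 frames; B emits 60000/1001 × 13446 = 806760000/1001.
Difference = 806760/1001 frames (≈ 805.9540); B is behind A.

806760/1001 frames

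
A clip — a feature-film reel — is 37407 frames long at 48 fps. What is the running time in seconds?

Running time = 37407 / (48) = 779.3125 s.

779.3125 seconds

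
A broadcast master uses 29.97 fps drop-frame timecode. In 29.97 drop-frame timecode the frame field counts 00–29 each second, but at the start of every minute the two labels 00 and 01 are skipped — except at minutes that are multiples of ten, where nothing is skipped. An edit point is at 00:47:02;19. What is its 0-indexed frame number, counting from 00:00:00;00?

84593

Complete 10-minute blocks: 4, each 17982 frames → 71928.
Remaining 7 whole minutes in the current block: 1800 + 6 × 1798 = 12588 frames.
Within the current minute: 2 × 30 + 19 − 2 = 77 (labels ;00/;01 skipped at this minute). Total = 71928 + 12588 + 77 = 84593.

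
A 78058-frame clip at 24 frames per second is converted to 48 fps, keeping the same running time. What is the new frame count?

Target frames = source frames × (target rate / source rate) = 78058 × (48)/(24) = 78058 × 2 = 156116.

156116 frames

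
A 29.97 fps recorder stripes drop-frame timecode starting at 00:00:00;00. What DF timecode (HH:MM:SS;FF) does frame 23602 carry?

00:13:07;16

Ten DF minutes hold 17982 frames, so frame 23602 lies in block 1 (frames 17982–35963) with 5620 frames into that block.
The block's first minute is 1800 frames and the rest 1798 each; 5620 frames reaches minute 3, so 1 × 18 + 3 × 2 = 24 labels have been skipped so far.
Adding those back, label number 23602 + 24 = 23626 at 30 labels/s is 787 s + 16 f = 0 h 13 min 7 s frame 16, i.e. 00:13:07;16.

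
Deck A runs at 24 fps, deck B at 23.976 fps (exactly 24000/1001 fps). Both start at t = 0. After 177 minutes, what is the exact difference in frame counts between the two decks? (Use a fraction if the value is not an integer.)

254880/1001 frames

177 min = 10620 s.
A emits 24 × 10620 = 254880 frames; B emits 24000/1001 × 10620 = 254880000/1001.
Difference = 254880/1001 frames (≈ 254.6254); B is behind A.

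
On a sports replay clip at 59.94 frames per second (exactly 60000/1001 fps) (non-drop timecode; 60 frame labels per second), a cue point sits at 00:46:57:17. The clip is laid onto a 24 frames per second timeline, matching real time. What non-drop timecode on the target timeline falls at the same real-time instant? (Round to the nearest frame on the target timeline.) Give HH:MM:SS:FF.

00:47:00:02

Source frame index: (0×3600 + 46×60 + 57) × 60 + 17 = 169037.
Real time: 169037 / (60000/1001) = 169206037/60000 s.
Target frame: (169206037/60000) × (24) = 169206037/2500 ≈ 67682.415 → 67682.
At 24 labels/s: frame 67682 → 00:47:00:02.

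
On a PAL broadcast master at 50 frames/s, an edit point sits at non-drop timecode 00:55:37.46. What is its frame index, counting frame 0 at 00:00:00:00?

Total seconds to the label: (0 × 3600 + 55 × 60 + 37) = 3337.
Frame index = 3337 × 50 + 46 = 166896.

frame 166896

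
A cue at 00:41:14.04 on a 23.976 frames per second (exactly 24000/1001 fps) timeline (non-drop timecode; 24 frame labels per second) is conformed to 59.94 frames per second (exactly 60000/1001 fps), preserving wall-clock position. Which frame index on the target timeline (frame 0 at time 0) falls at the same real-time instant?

Source frame index: (0×3600 + 41×60 + 14) × 24 + 4 = 59380.
Real time: 59380 / (24000/1001) = 2971969/1200 s.
Target frame: (2971969/1200) × (60000/1001) = 148450.

frame 148450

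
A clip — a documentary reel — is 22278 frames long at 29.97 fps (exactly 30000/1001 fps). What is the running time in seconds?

743.3426 seconds

Running time = 22278 / (30000/1001) = 743.3426 s.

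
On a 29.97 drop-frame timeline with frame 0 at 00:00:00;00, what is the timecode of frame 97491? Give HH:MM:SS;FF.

Ten DF minutes hold 17982 frames, so frame 97491 lies in block 5 (frames 89910–107891) with 7581 frames into that block.
The block's first minute is 1800 frames and the rest 1798 each; 7581 frames reaches minute 4, so 5 × 18 + 4 × 2 = 98 labels have been skipped so far.
Adding those back, label number 97491 + 98 = 97589 at 30 labels/s is 3252 s + 29 f = 0 h 54 min 12 s frame 29, i.e. 00:54:12;29.

00:54:12;29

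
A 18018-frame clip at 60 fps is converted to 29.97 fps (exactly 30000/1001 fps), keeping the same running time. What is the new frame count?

Target frames = source frames × (target rate / source rate) = 18018 × (30000/1001)/(60) = 18018 × 500/1001 = 9000.

9000 frames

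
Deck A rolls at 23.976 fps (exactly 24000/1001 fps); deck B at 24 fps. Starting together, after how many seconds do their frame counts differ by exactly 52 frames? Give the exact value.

The gap grows by |24 − 24000/1001| = 24/1001 frames per second.
Time for a 52-frame gap: 52 ÷ (24/1001) = 13013/6 s.

13013/6 seconds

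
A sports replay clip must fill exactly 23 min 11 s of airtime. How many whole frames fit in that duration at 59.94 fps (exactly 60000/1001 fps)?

23 min 11 s = 1391 s.
Frames = 1391 × 60000/1001 = 6420000/77 ≈ 83376.6234.
Complete frames: 83376.

83376 frames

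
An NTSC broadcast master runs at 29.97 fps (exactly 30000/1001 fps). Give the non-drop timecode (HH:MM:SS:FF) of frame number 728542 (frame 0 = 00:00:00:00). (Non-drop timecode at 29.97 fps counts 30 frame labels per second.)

728542 ÷ 30 = 24284 full seconds, remainder 22 frames.
24284 s = 6 h 44 min 44 s.
Timecode: 06:44:44:22.

06:44:44:22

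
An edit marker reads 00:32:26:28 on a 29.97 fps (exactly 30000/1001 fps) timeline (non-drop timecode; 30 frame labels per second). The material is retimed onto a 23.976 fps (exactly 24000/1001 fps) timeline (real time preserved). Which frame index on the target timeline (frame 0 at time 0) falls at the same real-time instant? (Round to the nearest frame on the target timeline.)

frame 46726

Source frame index: (0×3600 + 32×60 + 26) × 30 + 28 = 58408.
Real time: 58408 / (30000/1001) = 7308301/3750 s.
Target frame: (7308301/3750) × (24000/1001) = 233632/5 ≈ 46726.400 → 46726.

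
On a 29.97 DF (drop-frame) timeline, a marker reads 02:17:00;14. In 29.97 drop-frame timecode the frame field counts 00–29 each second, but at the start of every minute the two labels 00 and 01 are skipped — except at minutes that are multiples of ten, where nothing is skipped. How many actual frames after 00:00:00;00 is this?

246366

As if non-drop at 30 labels/s: (2 × 3600 + 17 × 60 + 0) × 30 + 14 = 246614.
Minute boundaries passed: 137; those not divisible by 10: 137 − 13 = 124; dropped labels = 2 × 124 = 248.
Actual frame index = 246614 − 248 = 246366.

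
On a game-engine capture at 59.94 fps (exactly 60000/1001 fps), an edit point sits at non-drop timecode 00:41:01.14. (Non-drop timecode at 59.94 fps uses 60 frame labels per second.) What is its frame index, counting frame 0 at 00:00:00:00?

frame 147674

Total seconds to the label: (0 × 3600 + 41 × 60 + 1) = 2461.
Frame index = 2461 × 60 + 14 = 147674.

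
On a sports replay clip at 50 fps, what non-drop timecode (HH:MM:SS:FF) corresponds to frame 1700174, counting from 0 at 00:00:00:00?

1700174 ÷ 50 = 34003 full seconds, remainder 24 frames.
34003 s = 9 h 26 min 43 s.
Timecode: 09:26:43:24.

09:26:43:24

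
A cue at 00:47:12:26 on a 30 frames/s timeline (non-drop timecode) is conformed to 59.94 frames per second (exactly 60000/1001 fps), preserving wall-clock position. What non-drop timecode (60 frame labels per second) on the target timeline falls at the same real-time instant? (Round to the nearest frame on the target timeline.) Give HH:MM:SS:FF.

Source frame index: (0×3600 + 47×60 + 12) × 30 + 26 = 84986.
Real time: 84986 / (30) = 42493/15 s.
Target frame: (42493/15) × (60000/1001) = 15452000/91 ≈ 169802.198 → 169802.
At 60 labels/s: frame 169802 → 00:47:10:02.

00:47:10:02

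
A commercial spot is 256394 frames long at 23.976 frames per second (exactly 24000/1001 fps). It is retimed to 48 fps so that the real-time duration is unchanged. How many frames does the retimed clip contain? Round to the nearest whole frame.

Frames at target rate = 256394 × (48) / (24000/1001) = 128325197/250 ≈ 513300.788.
Nearest whole frame: 513301.

513301 frames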